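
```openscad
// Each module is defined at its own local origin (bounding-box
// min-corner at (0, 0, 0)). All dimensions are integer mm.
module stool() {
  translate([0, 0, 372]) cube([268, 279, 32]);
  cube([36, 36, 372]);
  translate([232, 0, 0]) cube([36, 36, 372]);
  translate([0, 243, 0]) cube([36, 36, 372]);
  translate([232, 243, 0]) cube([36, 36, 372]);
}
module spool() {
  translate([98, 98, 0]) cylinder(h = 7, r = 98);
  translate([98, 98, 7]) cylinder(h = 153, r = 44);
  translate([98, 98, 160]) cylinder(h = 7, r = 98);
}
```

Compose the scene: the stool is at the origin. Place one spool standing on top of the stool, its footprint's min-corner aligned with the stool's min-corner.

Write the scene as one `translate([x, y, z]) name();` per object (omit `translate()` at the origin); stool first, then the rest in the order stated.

stool();
translate([0, 0, 404]) spool();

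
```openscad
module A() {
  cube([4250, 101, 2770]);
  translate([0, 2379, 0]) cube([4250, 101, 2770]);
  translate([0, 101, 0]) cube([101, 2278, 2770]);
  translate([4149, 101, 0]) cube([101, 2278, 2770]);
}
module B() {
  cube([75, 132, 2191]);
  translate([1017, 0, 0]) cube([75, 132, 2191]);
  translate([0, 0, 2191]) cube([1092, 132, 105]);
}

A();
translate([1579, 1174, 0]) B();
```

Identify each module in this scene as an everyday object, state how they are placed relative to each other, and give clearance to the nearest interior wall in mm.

A is a house frame. B is a door frame. The door frame sits inside the house frame, centred. The clearance to the nearest interior wall is 1073 mm.

Clearances: x = 1478, y = 1073; minimum 1073 mm.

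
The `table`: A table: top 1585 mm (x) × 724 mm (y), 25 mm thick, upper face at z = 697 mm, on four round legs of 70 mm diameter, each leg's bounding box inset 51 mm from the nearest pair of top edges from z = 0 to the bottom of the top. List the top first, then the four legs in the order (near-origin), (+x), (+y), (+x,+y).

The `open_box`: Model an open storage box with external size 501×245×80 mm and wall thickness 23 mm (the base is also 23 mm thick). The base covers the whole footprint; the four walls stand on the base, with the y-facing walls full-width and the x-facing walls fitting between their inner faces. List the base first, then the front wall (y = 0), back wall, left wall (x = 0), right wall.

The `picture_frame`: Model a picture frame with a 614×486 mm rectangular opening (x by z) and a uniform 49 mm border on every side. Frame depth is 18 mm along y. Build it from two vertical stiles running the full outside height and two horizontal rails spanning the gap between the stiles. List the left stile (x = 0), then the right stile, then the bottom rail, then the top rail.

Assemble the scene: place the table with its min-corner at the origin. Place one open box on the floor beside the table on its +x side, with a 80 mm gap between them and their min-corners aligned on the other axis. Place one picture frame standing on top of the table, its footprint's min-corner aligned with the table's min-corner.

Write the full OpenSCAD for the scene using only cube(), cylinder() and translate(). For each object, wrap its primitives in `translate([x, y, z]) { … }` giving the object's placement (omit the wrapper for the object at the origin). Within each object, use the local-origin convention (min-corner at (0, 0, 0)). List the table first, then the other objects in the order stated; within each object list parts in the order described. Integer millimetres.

translate([0, 0, 672]) cube([1585, 724, 25]);
translate([86, 86, 0]) cylinder(h = 672, r = 35);
translate([1499, 86, 0]) cylinder(h = 672, r = 35);
translate([86, 638, 0]) cylinder(h = 672, r = 35);
translate([1499, 638, 0]) cylinder(h = 672, r = 35);
translate([1665, 0, 0]) {
  cube([501, 245, 23]);
  translate([0, 0, 23]) cube([501, 23, 57]);
  translate([0, 222, 23]) cube([501, 23, 57]);
  translate([0, 23, 23]) cube([23, 199, 57]);
  translate([478, 23, 23]) cube([23, 199, 57]);
}
translate([0, 0, 697]) {
  cube([49, 18, 584]);
  translate([663, 0, 0]) cube([49, 18, 584]);
  translate([49, 0, 0]) cube([614, 18, 49]);
  translate([49, 0, 535]) cube([614, 18, 49]);
}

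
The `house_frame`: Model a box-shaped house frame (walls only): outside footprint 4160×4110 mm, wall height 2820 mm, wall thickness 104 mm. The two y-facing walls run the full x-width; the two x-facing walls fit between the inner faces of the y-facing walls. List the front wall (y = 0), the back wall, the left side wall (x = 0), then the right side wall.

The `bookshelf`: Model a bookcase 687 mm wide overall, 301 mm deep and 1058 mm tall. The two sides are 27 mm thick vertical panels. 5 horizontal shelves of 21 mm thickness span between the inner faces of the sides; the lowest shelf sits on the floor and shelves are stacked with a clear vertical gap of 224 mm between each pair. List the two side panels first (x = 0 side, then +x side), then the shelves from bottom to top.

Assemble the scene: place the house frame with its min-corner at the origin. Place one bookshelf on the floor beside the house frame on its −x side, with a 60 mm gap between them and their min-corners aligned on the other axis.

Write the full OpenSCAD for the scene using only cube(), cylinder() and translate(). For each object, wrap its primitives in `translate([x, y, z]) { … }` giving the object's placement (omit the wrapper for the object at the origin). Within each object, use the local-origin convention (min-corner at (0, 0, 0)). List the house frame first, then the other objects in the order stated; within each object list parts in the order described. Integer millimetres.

cube([4160, 104, 2820]);
translate([0, 4006, 0]) cube([4160, 104, 2820]);
translate([0, 104, 0]) cube([104, 3902, 2820]);
translate([4056, 104, 0]) cube([104, 3902, 2820]);
translate([-747, 0, 0]) {
  cube([27, 301, 1058]);
  translate([660, 0, 0]) cube([27, 301, 1058]);
  translate([27, 0, 0]) cube([633, 301, 21]);
  translate([27, 0, 245]) cube([633, 301, 21]);
  translate([27, 0, 490]) cube([633, 301, 21]);
  translate([27, 0, 735]) cube([633, 301, 21]);
  translate([27, 0, 980]) cube([633, 301, 21]);
}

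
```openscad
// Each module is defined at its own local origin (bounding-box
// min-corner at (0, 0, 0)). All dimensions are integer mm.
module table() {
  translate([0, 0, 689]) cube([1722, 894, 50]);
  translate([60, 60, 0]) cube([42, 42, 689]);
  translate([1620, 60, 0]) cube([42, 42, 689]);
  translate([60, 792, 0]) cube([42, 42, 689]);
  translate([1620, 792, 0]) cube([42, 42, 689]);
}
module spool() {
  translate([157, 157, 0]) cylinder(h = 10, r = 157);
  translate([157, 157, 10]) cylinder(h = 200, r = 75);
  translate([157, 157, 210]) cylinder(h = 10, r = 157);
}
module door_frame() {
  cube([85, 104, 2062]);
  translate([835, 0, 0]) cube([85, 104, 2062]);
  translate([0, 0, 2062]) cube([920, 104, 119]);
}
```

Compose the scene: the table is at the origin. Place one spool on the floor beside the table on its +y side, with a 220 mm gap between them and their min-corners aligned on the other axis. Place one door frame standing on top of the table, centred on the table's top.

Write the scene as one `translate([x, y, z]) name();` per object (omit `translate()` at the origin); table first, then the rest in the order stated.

table();
translate([0, 1114, 0]) spool();
translate([401, 395, 739]) door_frame();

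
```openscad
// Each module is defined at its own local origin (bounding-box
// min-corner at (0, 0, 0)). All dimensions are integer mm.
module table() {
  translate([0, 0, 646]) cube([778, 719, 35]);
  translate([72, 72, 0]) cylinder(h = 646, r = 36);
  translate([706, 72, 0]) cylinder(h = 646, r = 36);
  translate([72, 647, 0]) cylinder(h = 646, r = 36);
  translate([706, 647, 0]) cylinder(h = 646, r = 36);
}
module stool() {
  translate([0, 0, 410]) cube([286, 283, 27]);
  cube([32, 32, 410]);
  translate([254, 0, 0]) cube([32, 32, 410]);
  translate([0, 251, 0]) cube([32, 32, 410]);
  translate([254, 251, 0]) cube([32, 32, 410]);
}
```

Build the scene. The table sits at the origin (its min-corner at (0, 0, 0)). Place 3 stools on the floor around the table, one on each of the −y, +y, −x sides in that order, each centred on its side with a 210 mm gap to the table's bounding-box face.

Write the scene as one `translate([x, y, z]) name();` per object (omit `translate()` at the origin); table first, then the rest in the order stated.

table();
translate([246, -493, 0]) stool();
translate([246, 929, 0]) stool();
translate([-496, 218, 0]) stool();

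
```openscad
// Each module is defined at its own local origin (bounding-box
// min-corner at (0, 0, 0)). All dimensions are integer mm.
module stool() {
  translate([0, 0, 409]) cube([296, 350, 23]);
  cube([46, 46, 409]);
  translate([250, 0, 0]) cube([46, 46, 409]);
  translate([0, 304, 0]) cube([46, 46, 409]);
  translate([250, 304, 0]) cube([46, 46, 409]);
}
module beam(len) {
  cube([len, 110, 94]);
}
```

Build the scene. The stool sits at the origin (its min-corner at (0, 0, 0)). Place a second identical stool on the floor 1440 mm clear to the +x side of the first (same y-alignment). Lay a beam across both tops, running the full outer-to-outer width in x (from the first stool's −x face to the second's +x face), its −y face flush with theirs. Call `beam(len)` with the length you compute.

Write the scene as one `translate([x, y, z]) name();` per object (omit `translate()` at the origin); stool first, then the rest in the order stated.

stool();
translate([1736, 0, 0]) stool();
translate([0, 0, 432]) beam(2032);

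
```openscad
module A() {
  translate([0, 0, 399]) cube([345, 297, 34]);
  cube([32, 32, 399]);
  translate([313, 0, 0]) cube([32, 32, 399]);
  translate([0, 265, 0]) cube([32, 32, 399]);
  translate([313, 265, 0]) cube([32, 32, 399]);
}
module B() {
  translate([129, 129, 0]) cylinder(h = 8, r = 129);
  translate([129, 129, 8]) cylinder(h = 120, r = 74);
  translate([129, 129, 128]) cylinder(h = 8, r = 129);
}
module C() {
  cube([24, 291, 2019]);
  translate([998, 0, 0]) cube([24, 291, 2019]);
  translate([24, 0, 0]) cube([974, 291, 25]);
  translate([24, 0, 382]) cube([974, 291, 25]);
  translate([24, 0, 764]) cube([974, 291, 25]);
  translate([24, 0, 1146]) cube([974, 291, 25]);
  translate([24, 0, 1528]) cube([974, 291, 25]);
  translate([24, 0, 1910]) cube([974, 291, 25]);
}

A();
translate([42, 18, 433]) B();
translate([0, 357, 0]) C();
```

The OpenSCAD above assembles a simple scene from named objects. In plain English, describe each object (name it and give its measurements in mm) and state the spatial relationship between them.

A is a simple wooden stool: a rectangular seat 345 mm (x) by 297 mm (y), 34 mm thick, top face at z = 433 mm, on four square legs, each 32×32 mm in cross-section. The legs rest on z = 0, each flush with a corner of the seat.

B is a spool: two coaxial disc flanges of radius 129 mm and thickness 8 mm, joined by a core cylinder of radius 74 mm and height 120 mm. The lower flange rests on z = 0 and the three cylinders share a vertical axis.

C is a bookshelf 1022 mm wide overall, 291 mm deep and 2019 mm tall. The two sides are 24 mm thick vertical panels. 6 horizontal shelves of 25 mm thickness span between the inner faces of the sides; the lowest shelf sits on the floor and shelves are stacked with a clear vertical gap of 357 mm between each pair.

The spool is on top of the stool. The bookshelf is on the floor beside the stool on its +y side.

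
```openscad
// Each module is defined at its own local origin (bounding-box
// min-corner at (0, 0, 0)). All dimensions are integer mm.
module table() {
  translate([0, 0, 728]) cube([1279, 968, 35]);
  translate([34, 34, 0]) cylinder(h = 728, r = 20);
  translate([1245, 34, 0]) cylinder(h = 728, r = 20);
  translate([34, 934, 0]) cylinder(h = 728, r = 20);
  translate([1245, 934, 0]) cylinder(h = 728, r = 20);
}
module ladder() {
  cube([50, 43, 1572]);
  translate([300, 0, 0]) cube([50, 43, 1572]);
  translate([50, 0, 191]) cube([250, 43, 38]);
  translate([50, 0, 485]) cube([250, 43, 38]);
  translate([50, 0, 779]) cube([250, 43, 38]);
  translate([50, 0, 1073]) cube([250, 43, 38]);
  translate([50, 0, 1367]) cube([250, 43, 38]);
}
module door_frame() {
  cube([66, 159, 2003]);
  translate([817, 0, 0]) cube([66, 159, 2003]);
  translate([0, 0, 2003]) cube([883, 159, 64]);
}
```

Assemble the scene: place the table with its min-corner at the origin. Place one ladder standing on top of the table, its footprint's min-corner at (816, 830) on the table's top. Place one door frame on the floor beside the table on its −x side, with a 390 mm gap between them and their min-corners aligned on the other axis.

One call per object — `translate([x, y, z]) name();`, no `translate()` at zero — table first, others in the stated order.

table();
translate([816, 830, 763]) ladder();
translate([-1273, 0, 0]) door_frame();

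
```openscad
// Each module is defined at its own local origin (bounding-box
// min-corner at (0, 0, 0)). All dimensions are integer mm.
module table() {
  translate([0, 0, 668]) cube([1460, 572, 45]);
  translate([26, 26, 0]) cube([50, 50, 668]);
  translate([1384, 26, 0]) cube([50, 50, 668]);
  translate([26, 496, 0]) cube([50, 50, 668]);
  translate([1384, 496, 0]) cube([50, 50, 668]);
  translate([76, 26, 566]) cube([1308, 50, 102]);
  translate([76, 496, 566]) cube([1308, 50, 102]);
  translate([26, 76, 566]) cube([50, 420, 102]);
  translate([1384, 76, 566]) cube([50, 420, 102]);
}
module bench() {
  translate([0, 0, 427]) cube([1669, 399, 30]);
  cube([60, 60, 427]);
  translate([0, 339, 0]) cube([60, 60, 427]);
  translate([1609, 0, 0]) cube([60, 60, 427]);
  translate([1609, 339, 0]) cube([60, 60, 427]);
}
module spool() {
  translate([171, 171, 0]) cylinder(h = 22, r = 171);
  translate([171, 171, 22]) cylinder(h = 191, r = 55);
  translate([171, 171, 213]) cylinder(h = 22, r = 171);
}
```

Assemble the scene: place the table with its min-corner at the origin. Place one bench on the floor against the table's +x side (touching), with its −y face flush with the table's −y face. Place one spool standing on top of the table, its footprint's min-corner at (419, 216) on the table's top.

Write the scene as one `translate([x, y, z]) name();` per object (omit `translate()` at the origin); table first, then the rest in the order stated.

table();
translate([1460, 0, 0]) bench();
translate([419, 216, 713]) spool();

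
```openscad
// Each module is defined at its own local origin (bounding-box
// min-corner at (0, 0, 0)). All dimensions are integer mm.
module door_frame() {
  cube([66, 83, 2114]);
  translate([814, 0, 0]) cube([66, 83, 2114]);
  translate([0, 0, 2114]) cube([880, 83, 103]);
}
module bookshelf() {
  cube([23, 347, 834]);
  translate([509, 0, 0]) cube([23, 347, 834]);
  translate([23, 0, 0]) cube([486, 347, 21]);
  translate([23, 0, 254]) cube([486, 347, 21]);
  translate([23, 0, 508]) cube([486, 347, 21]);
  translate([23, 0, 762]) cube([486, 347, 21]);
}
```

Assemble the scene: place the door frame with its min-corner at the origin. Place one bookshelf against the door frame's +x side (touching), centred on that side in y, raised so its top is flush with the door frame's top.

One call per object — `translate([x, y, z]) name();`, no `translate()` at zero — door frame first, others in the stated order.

door_frame();
translate([880, -132, 1383]) bookshelf();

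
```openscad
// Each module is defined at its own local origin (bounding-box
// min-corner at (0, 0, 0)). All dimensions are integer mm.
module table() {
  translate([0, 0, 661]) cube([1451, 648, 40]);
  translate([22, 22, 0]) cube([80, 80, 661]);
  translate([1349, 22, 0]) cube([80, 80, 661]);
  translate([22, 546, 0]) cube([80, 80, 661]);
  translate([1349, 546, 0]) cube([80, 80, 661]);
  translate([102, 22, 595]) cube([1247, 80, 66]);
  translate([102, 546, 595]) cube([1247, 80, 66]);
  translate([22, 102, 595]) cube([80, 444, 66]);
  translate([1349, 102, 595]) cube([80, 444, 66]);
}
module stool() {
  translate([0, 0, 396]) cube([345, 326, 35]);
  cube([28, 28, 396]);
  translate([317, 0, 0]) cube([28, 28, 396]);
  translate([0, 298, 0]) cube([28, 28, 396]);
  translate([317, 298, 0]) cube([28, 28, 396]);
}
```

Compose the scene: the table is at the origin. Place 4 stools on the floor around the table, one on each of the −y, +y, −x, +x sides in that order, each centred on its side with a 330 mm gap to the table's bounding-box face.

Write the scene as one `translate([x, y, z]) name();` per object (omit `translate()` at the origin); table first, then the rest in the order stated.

table();
translate([553, -656, 0]) stool();
translate([553, 978, 0]) stool();
translate([-675, 161, 0]) stool();
translate([1781, 161, 0]) stool();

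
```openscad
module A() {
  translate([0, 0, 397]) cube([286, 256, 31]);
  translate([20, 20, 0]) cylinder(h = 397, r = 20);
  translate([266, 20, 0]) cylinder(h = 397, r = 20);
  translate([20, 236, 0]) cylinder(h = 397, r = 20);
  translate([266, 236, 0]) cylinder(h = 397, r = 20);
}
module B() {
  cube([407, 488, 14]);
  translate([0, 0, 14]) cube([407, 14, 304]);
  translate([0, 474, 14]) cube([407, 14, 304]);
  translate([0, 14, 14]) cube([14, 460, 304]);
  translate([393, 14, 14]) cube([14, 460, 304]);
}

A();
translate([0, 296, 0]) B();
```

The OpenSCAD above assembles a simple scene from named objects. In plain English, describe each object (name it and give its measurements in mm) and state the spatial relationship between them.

A is a four-legged stool. The seat is a 286×256×31 mm slab whose top surface is at z = 428 mm; four round legs, each 40 mm in diameter, run from the floor (z = 0) to the underside of the seat, each leg's axis is inset half a diameter from the nearest pair of seat edges (so the leg's bounding box is flush with the corner).

B is an open-topped rectangular box: outside dimensions 407×488×318 mm, with a uniform wall and base thickness of 14 mm. The base is a full 407×488 slab on the floor; four walls sit on top of the base. The front and back walls (the −y and +y sides) span the full width; the two side walls fit between them.

The open box is on the floor beside the stool on its +y side.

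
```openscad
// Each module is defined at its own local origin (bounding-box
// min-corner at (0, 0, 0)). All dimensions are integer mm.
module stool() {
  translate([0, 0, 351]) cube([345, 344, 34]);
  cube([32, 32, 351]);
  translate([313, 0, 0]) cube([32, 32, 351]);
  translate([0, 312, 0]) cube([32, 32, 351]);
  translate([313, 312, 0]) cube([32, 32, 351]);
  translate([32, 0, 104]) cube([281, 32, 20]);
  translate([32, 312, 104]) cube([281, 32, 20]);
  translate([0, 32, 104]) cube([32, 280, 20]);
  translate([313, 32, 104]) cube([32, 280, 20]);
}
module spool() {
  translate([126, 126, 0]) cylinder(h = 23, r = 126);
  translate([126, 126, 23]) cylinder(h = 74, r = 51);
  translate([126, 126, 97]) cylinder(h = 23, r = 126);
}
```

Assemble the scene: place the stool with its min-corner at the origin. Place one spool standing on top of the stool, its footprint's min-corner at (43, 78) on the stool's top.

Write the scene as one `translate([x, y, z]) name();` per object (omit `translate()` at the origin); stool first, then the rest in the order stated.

stool();
translate([43, 78, 385]) spool();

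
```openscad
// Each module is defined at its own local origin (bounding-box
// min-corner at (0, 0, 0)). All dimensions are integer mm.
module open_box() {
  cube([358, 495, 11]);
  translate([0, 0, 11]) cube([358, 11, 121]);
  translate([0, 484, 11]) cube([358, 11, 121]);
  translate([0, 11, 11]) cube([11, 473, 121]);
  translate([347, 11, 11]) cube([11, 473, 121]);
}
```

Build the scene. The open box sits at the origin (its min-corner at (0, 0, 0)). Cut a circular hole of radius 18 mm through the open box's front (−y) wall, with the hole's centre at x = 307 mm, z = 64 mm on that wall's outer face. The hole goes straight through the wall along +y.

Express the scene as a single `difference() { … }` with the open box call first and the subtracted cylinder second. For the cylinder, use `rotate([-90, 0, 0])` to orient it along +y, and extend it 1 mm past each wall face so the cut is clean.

difference() {
  open_box();
  translate([307, -1, 64]) rotate([-90, 0, 0]) cylinder(h = 13, r = 18);
}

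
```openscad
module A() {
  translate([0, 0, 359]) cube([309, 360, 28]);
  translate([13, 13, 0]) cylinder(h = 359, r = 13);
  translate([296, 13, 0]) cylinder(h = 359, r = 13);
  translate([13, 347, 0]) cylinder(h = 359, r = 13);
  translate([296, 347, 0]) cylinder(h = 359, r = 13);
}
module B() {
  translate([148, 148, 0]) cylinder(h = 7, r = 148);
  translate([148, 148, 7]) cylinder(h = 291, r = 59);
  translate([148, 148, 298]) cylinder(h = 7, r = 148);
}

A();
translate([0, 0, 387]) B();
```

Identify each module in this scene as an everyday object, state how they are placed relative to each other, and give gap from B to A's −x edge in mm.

A is a stool. B is a spool. The spool is on top of the stool. The gap from the spool to the stool's −x edge is 0 mm.

The spool's min-x is at 0; the stool's min-x is 0; gap = 0 mm.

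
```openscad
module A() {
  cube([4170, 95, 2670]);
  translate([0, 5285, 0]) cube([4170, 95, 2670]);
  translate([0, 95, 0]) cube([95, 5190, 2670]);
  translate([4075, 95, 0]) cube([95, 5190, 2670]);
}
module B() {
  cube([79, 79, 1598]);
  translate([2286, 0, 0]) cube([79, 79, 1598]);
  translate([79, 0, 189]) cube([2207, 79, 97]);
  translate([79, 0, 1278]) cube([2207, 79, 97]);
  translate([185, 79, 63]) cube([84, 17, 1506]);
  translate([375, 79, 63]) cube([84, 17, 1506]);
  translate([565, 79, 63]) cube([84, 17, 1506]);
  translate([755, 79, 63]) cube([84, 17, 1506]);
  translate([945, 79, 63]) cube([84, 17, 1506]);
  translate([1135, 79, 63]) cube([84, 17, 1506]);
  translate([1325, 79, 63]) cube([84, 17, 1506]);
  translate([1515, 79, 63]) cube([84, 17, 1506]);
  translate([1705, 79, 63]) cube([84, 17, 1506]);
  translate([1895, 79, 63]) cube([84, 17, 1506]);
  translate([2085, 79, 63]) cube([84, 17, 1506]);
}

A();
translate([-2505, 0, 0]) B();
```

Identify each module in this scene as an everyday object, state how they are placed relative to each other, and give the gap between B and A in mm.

The fence section's nearest face is 140 mm from the house frame's −x face.

A is a house frame. B is a fence section. The fence section is on the floor beside the house frame on its −x side. The gap between the fence section and the house frame is 140 mm.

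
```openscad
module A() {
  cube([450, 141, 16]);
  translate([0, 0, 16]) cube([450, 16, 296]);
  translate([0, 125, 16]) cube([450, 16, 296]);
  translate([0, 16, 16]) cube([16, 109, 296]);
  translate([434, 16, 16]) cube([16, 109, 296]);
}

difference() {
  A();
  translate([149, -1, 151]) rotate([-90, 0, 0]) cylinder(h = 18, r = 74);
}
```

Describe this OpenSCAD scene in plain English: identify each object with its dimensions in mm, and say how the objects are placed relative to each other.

A is an open storage box with external size 450×141×312 mm and wall thickness 16 mm (the base is also 16 mm thick). The base covers the whole footprint; the four walls stand on the base, with the y-facing walls full-width and the x-facing walls fitting between their inner faces.

The open box has a circular hole of radius 74 mm through its front wall, centred at (x = 149, z = 151).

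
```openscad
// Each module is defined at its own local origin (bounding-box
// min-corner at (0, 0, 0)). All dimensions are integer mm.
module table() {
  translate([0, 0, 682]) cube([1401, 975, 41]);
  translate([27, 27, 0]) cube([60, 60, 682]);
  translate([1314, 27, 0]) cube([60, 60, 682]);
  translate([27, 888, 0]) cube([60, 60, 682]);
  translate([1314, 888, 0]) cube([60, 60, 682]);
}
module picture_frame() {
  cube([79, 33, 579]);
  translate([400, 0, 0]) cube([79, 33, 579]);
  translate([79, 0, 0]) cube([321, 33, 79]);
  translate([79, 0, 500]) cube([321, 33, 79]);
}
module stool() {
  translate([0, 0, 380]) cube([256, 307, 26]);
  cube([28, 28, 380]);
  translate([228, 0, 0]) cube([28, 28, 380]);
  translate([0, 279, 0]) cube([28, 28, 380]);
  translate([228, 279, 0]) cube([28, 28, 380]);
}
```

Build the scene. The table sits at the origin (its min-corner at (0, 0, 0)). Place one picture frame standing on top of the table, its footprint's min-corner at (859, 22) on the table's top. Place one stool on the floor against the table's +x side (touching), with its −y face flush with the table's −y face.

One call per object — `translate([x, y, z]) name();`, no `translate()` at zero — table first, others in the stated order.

table();
translate([859, 22, 723]) picture_frame();
translate([1401, 0, 0]) stool();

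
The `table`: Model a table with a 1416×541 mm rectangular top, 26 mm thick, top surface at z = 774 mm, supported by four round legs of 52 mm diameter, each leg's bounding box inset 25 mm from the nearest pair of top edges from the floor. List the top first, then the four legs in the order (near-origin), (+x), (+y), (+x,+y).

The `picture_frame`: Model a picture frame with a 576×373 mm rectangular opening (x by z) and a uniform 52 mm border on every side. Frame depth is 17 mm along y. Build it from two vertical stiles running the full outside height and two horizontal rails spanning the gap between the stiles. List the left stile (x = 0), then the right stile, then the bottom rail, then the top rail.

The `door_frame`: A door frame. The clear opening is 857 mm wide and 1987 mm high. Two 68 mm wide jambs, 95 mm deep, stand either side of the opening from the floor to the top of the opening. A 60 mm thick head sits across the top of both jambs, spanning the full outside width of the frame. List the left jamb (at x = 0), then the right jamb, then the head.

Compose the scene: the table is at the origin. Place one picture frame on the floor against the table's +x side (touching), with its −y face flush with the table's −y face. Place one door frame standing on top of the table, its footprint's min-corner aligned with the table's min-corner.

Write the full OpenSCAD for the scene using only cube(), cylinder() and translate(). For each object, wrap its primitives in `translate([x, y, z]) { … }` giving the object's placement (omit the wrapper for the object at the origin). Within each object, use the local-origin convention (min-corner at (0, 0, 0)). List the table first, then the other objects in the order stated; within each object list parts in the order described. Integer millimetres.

translate([0, 0, 748]) cube([1416, 541, 26]);
translate([51, 51, 0]) cylinder(h = 748, r = 26);
translate([1365, 51, 0]) cylinder(h = 748, r = 26);
translate([51, 490, 0]) cylinder(h = 748, r = 26);
translate([1365, 490, 0]) cylinder(h = 748, r = 26);
translate([1416, 0, 0]) {
  cube([52, 17, 477]);
  translate([628, 0, 0]) cube([52, 17, 477]);
  translate([52, 0, 0]) cube([576, 17, 52]);
  translate([52, 0, 425]) cube([576, 17, 52]);
}
translate([0, 0, 774]) {
  cube([68, 95, 1987]);
  translate([925, 0, 0]) cube([68, 95, 1987]);
  translate([0, 0, 1987]) cube([993, 95, 60]);
}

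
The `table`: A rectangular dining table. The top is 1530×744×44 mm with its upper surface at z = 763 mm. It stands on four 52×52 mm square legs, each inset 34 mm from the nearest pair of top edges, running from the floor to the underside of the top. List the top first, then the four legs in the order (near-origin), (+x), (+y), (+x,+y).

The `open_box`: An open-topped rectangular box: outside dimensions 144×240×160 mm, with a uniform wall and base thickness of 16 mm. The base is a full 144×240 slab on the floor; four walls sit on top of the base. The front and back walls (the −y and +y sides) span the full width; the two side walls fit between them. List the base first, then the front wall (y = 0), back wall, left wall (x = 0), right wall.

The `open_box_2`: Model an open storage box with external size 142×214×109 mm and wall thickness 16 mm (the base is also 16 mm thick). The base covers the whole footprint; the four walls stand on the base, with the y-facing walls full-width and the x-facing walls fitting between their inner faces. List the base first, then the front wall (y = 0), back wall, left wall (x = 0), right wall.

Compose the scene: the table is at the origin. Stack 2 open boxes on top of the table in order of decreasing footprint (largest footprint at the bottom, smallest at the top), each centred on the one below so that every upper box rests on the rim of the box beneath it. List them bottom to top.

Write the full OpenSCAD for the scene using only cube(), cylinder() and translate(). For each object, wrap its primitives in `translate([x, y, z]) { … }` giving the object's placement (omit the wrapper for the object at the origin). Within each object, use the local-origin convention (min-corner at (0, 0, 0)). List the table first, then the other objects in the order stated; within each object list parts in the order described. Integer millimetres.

translate([0, 0, 719]) cube([1530, 744, 44]);
translate([34, 34, 0]) cube([52, 52, 719]);
translate([1444, 34, 0]) cube([52, 52, 719]);
translate([34, 658, 0]) cube([52, 52, 719]);
translate([1444, 658, 0]) cube([52, 52, 719]);
translate([693, 252, 763]) {
  cube([144, 240, 16]);
  translate([0, 0, 16]) cube([144, 16, 144]);
  translate([0, 224, 16]) cube([144, 16, 144]);
  translate([0, 16, 16]) cube([16, 208, 144]);
  translate([128, 16, 16]) cube([16, 208, 144]);
}
translate([694, 265, 923]) {
  cube([142, 214, 16]);
  translate([0, 0, 16]) cube([142, 16, 93]);
  translate([0, 198, 16]) cube([142, 16, 93]);
  translate([0, 16, 16]) cube([16, 182, 93]);
  translate([126, 16, 16]) cube([16, 182, 93]);
}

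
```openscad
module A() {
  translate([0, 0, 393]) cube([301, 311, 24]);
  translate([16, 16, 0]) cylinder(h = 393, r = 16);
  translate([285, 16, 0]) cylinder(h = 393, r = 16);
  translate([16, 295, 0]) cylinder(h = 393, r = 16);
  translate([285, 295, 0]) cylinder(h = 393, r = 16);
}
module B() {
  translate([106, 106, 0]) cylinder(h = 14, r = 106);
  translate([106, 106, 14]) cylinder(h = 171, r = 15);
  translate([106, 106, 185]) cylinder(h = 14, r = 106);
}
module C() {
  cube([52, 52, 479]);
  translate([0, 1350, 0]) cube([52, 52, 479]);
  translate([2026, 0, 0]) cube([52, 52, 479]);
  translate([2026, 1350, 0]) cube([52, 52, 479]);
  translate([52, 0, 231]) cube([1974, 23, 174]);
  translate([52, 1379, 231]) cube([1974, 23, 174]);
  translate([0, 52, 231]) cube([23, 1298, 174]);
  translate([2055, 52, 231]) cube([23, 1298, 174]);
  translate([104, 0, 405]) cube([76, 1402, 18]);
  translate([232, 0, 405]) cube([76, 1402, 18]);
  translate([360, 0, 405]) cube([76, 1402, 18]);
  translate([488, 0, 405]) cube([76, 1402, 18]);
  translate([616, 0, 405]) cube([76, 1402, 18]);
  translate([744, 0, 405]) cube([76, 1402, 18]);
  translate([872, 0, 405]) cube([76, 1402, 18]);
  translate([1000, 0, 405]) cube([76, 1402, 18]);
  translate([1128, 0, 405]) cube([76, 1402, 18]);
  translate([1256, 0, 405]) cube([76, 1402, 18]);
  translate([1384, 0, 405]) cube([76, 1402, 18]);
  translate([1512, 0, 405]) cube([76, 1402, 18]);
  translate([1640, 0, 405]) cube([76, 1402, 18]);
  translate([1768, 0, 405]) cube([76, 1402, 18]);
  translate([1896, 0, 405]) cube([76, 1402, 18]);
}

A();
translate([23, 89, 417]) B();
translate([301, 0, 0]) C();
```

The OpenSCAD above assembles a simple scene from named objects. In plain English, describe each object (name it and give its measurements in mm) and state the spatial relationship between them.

A is a simple wooden stool: a rectangular seat 301 mm (x) by 311 mm (y), 24 mm thick, top face at z = 417 mm, on four round legs, each 32 mm in diameter. The legs rest on z = 0, each leg's axis is inset half a diameter from the nearest pair of seat edges (so the leg's bounding box is flush with the corner).

B is a spool: two coaxial disc flanges of radius 106 mm and thickness 14 mm, joined by a core cylinder of radius 15 mm and height 171 mm. The lower flange rests on z = 0 and the three cylinders share a vertical axis.

C is a bed frame 2078 mm long (x) by 1402 mm wide (y). Four 52×52 mm corner posts, 479 mm tall, at the corners of the footprint. Four rails of 23 mm thickness and 174 mm height run between adjacent posts with their undersides at z = 231 mm, their outer faces flush with the outside of the frame (the two x-running rails run between the posts' inner faces; the two y-running rails run between the posts' inner faces). 15 slats, each 76 mm wide (x) and 18 mm thick, lie across the top of the two x-running rails, running the full 1402 mm width of the frame in y; the slats are evenly spaced along x between the inner faces of the end posts with equal gaps (rounded down to the nearest mm) at the −x end and between each pair — any rounding remainder accumulates at the +x end.

The spool is on top of the stool. The bed frame is against the stool's +x side, with their −y faces flush.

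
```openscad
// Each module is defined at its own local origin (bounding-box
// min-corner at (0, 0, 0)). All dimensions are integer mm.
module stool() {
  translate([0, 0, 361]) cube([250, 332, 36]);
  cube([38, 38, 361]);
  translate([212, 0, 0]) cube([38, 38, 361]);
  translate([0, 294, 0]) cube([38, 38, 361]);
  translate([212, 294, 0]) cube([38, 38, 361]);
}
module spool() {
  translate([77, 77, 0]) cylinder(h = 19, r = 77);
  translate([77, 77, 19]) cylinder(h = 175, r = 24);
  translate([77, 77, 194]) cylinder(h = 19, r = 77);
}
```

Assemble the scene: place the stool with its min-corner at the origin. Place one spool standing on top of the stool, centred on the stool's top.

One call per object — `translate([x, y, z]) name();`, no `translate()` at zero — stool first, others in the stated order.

stool();
translate([48, 89, 397]) spool();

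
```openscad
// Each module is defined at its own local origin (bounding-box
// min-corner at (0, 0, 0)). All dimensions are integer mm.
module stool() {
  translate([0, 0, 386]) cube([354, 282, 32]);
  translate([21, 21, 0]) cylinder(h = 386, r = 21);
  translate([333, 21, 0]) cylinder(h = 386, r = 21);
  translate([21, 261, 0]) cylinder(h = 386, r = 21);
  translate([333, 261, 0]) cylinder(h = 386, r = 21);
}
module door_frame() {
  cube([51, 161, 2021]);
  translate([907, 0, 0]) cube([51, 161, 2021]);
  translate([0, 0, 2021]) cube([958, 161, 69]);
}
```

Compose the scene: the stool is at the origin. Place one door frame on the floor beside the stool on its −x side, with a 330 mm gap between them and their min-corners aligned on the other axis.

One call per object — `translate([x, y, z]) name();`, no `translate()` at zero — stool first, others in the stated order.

stool();
translate([-1288, 0, 0]) door_frame();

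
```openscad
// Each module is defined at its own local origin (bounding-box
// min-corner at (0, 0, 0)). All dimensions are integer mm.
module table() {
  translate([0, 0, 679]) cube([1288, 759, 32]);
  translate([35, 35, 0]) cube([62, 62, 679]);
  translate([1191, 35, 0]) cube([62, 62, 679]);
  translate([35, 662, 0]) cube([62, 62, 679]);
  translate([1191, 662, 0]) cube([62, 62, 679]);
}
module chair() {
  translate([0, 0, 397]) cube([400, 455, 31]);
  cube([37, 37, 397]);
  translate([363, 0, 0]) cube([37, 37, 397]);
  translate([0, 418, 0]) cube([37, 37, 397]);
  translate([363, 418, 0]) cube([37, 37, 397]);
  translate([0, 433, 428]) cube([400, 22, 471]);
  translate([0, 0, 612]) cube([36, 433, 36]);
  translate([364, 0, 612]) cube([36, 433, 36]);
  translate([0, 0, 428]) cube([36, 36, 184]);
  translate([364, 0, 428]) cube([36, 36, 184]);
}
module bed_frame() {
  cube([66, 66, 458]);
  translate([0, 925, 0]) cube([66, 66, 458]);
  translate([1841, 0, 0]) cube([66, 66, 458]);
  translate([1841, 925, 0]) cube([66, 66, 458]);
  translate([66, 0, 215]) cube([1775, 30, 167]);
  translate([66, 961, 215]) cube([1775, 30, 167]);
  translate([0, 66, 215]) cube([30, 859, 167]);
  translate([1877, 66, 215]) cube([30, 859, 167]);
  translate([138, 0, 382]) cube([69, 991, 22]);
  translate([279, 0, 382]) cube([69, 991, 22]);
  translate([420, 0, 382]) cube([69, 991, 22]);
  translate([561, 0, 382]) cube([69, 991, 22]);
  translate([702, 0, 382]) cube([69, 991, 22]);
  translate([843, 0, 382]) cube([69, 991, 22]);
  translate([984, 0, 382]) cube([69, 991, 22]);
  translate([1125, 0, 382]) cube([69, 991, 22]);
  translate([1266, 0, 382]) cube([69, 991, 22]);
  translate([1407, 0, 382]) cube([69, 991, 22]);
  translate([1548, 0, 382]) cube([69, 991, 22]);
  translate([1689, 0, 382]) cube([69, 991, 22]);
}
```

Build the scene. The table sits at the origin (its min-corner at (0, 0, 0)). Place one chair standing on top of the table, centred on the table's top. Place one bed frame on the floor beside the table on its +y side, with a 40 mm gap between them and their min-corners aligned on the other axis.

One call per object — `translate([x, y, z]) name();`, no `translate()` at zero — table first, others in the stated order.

table();
translate([444, 152, 711]) chair();
translate([0, 799, 0]) bed_frame();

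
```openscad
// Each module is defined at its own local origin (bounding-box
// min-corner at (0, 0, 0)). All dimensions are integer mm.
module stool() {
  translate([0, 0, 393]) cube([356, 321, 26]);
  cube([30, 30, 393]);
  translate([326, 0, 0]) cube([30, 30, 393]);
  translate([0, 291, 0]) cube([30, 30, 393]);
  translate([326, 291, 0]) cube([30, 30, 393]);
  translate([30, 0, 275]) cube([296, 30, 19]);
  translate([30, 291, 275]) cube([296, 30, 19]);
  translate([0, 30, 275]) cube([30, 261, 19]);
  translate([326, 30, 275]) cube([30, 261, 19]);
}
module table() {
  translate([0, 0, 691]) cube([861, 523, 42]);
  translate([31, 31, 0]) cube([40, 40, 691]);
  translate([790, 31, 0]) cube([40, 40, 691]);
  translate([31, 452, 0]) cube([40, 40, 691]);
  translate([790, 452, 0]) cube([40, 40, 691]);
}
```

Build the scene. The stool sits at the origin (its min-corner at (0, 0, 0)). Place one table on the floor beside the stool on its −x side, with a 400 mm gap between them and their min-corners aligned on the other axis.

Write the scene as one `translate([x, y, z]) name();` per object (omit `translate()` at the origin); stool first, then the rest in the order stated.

stool();
translate([-1261, 0, 0]) table();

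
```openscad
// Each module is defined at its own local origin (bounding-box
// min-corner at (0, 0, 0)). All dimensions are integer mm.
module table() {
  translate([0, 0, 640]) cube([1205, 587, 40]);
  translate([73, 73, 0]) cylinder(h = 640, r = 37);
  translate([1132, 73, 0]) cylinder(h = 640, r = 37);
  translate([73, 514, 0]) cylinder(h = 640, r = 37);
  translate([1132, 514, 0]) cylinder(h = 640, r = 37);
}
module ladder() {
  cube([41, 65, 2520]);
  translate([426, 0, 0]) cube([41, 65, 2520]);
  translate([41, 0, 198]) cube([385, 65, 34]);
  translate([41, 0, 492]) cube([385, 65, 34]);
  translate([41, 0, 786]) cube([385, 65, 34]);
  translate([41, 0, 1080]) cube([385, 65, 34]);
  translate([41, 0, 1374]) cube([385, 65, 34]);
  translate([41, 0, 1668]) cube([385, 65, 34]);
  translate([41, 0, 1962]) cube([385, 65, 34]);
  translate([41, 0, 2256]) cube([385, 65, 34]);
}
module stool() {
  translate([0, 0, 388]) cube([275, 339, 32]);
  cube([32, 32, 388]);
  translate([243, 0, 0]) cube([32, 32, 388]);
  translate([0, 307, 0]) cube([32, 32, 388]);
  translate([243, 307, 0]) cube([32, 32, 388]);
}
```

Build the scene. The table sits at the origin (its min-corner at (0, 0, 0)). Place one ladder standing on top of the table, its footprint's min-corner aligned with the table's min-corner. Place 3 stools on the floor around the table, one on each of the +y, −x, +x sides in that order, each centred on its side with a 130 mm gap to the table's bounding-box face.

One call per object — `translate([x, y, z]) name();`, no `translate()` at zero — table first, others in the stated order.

table();
translate([0, 0, 680]) ladder();
translate([465, 717, 0]) stool();
translate([-405, 124, 0]) stool();
translate([1335, 124, 0]) stool();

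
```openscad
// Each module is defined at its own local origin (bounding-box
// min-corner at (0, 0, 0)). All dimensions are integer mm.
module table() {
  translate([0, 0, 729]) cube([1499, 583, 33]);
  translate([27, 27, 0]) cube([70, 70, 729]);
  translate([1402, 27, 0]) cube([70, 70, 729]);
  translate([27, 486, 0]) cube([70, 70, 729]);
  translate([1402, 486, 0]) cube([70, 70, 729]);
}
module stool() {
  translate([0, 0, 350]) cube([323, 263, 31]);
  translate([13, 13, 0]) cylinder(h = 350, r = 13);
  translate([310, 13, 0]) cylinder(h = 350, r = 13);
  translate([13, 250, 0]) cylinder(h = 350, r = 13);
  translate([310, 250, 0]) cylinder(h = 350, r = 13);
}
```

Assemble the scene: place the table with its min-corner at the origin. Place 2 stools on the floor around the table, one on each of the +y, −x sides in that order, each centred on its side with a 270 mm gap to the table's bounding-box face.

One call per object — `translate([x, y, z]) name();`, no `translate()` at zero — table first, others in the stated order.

table();
translate([588, 853, 0]) stool();
translate([-593, 160, 0]) stool();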